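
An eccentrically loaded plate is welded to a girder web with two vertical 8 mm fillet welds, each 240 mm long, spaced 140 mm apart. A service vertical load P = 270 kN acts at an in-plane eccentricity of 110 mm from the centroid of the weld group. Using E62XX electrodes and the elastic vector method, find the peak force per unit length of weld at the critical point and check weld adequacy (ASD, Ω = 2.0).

E62XX → F_EXX = 620 MPa.
Total weld length L_w = 480 mm. Treat welds as unit-width lines.
Polar moment about centroid: J = 2[d³/12 + d(b/2)²] = 2[240³/12 + 240×70²] = 4656000 mm³.
Direct shear f_v = P/L_w = 270×10³ / 480 = 562.5 N/mm (vertical).
Torsion M = P·e = 270×10³ × 110 = 29700000 N·mm.
Critical point at (x, y) = (70, 120) from centroid. f_tx = M·y/J = 765.5 N/mm; f_ty = M·x/J = 446.5 N/mm.
Resultant f_max = √[f_tx² + (f_v + f_ty)²] = √[765.5² + (562.5 + 446.5)²] = 1267 N/mm.
Capacity per unit length: r_n/Ω = (1/2.0) × 0.6 × 620 × (0.707 × 8) = 1052 N/mm.
1267 > 1052 → NOT adequate.

f_max ≈ 1270 N/mm; NOT adequate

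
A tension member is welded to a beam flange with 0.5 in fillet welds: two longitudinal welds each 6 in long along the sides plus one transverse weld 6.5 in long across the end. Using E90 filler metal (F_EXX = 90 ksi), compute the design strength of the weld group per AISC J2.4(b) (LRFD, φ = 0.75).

φR_n ≈ 286 kip

t_e = 0.707 × 0.5 = 0.3535 in.
R_nwl = 0.6 × 90 × 0.3535 × 12 = 229.1 kip (longitudinal, 2 welds).
R_nwt = 0.6 × 90 × 0.3535 × 6.5 = 124.1 kip (transverse, base value).
(i) R_nwl + R_nwt = 353.1 kip; (ii) 0.85 R_nwl + 1.5 R_nwt = 380.8 kip.
R_n = max = 380.8 kip [governs: (ii)]; φR_n = 285.6 kip.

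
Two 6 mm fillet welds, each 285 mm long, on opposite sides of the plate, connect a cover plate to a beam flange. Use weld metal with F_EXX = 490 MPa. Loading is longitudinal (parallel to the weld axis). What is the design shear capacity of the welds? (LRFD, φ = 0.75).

Effective throat t_e = 0.707 × 6 = 4.242 mm.
Total length L = 570 mm; A_we = 4.242 × 570 = 2418 mm².
F_nw = 0.6 F_EXX = 0.6 × 490 = 294 MPa.
φR_n = 0.75 × 294 × 2418 × 10⁻³ = 533.2 kN.

φR_n ≈ 533 kN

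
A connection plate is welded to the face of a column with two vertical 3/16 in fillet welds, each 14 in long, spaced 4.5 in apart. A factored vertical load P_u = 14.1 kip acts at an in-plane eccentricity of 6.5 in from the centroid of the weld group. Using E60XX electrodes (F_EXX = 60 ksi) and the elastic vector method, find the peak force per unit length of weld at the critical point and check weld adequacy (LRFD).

Total weld length L_w = 28 in. Treat welds as unit-width lines.
Polar moment about centroid: J = 2[d³/12 + d(b/2)²] = 2[14³/12 + 14×2.25²] = 599.1 in³.
Direct shear f_v = P/L_w = 14.1 / 28 = 0.5036 kip/in (vertical).
Torsion M = P·e = 14.1 × 6.5 = 91.65 kip·in.
Critical point at (x, y) = (2.25, 7) from centroid. f_tx = M·y/J = 1.071 kip/in; f_ty = M·x/J = 0.3442 kip/in.
Resultant f_max = √[f_tx² + (f_v + f_ty)²] = √[1.071² + (0.5036 + 0.3442)²] = 1.366 kip/in.
Capacity per unit length: φr_n = 0.75 × 0.6 × 60 × (0.707 × 0.1875) = 3.579 kip/in.
1.366 ≤ 3.579 → adequate.

f_max ≈ 1.37 kip/in; adequate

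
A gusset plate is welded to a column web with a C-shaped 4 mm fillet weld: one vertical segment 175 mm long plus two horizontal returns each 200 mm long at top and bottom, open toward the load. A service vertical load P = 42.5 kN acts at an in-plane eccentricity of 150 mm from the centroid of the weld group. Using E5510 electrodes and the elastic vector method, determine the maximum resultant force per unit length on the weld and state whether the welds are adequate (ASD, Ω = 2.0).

E55XX → F_EXX = 550 MPa.
Total weld length L_w = 575 mm. Treat welds as unit-width lines.
Centroid: x̄ = 2×200×100 / 575 = 69.57 mm from the vertical weld.
Polar moment about centroid: J = I_x + I_y = [175³/12 + 2×200×87.5²] + [175×69.57² + 2(200³/12 + 200×30.43²)] = 6060000 mm³.
Direct shear f_v = P/L_w = 42.5×10³ / 575 = 73.91 N/mm (vertical).
Torsion M = P·e = 42.5×10³ × 150 = 6375000 N·mm.
Critical point at (x, y) = (130.4, 87.5) from centroid. f_tx = M·y/J = 92.05 N/mm; f_ty = M·x/J = 137.2 N/mm.
Resultant f_max = √[f_tx² + (f_v + f_ty)²] = √[92.05² + (73.91 + 137.2)²] = 230.3 N/mm.
Capacity per unit length: r_n/Ω = (1/2.0) × 0.6 × 550 × (0.707 × 4) = 466.6 N/mm.
230.3 ≤ 466.6 → adequate.

f_max ≈ 230 N/mm; adequate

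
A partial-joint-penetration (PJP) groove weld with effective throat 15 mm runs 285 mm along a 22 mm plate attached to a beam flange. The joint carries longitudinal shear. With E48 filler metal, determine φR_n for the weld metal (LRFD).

φR_n ≈ 923 kN

E48XX → F_EXX = 480 MPa.
Effective throat (given) t_e = 15 mm.
A_we = 15 × 285 = 4275 mm².
F_nw = 0.6 F_EXX = 288 MPa.
φR_n = 0.75 × 288 × 4275 × 10⁻³ = 923.4 kN.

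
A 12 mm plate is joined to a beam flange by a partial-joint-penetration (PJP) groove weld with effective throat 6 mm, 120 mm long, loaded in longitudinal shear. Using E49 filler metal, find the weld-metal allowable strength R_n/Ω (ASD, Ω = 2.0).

E49XX → F_EXX = 490 MPa.
Effective throat (given) t_e = 6 mm.
A_we = 6 × 120 = 720 mm².
F_nw = 0.6 F_EXX = 294 MPa.
R_n/Ω = (294 × 720) / 2.0 × 10⁻³ = 105.8 kN.

R_n/Ω ≈ 106 kN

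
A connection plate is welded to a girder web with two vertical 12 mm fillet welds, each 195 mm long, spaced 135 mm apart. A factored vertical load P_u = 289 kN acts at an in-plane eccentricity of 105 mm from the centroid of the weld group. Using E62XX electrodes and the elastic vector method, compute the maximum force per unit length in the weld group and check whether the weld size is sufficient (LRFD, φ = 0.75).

f_max ≈ 1730 N/mm; adequate

E62XX → F_EXX = 620 MPa.
Total weld length L_w = 390 mm. Treat welds as unit-width lines.
Polar moment about centroid: J = 2[d³/12 + d(b/2)²] = 2[195³/12 + 195×67.5²] = 3013000 mm³.
Direct shear f_v = P/L_w = 289×10³ / 390 = 741 N/mm (vertical).
Torsion M = P·e = 289×10³ × 105 = 30345000 N·mm.
Critical point at (x, y) = (67.5, 97.5) from centroid. f_tx = M·y/J = 982 N/mm; f_ty = M·x/J = 679.9 N/mm.
Resultant f_max = √[f_tx² + (f_v + f_ty)²] = √[982² + (741 + 679.9)²] = 1727 N/mm.
Capacity per unit length: φr_n = 0.75 × 0.6 × 620 × (0.707 × 12) = 2367 N/mm.
1727 ≤ 2367 → adequate.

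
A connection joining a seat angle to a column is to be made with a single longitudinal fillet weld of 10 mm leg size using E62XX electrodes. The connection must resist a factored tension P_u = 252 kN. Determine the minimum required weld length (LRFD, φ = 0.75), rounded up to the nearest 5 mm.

L = 130 mm

E62XX → F_EXX = 620 MPa.
Throat t_e = 0.707 × 10 = 7.07 mm.
φr_n = 0.75 × 0.6 × 620 × 7.07 × 10⁻³ = 1.973 kN/mm.
L_req = P_u / φr_n = 252 / 1.973 = 127.8 mm total.
Round up → use L = 130 mm.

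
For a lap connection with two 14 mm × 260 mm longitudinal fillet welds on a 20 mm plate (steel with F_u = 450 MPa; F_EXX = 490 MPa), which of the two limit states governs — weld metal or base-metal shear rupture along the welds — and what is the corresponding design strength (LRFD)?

φR_n ≈ 1130 kN (weld metal governs)

t_e = 0.707 × 14 = 9.898 mm; L = 520 mm.
Weld metal: φR_n = 0.75 × 0.6 × 490 × 9.898 × 520 × 10⁻³ = 1135 kN.
Base metal (shear rupture): φR_n = 0.75 × 0.6 × 450 × 20 × 520 × 10⁻³ = 2106 kN.
Governing: weld metal.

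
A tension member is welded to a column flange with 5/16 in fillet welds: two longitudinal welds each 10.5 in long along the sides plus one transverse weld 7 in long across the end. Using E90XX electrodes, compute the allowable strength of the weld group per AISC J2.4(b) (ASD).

R_n/Ω ≈ 169 kip

E90XX → F_EXX = 90 ksi.
t_e = 0.707 × 0.3125 = 0.2209 in.
R_nwl = 0.6 × 90 × 0.2209 × 21 = 250.5 kip (longitudinal, 2 welds).
R_nwt = 0.6 × 90 × 0.2209 × 7 = 83.51 kip (transverse, base value).
(i) R_nwl + R_nwt = 334.1 kip; (ii) 0.85 R_nwl + 1.5 R_nwt = 338.2 kip.
R_n = max = 338.2 kip [governs: (ii)]; R_n/Ω = 169.1 kip.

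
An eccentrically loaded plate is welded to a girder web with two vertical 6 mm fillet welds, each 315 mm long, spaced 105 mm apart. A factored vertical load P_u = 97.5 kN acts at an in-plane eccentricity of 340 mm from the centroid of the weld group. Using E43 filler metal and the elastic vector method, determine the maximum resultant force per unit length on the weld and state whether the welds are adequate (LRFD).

E43XX → F_EXX = 430 MPa.
Total weld length L_w = 630 mm. Treat welds as unit-width lines.
Polar moment about centroid: J = 2[d³/12 + d(b/2)²] = 2[315³/12 + 315×52.5²] = 6946000 mm³.
Direct shear f_v = P/L_w = 97.5×10³ / 630 = 154.8 N/mm (vertical).
Torsion M = P·e = 97.5×10³ × 340 = 33150000 N·mm.
Critical point at (x, y) = (52.5, 157.5) from centroid. f_tx = M·y/J = 751.7 N/mm; f_ty = M·x/J = 250.6 N/mm.
Resultant f_max = √[f_tx² + (f_v + f_ty)²] = √[751.7² + (154.8 + 250.6)²] = 854 N/mm.
Capacity per unit length: φr_n = 0.75 × 0.6 × 430 × (0.707 × 6) = 820.8 N/mm.
854 > 820.8 → NOT adequate.

f_max ≈ 854 N/mm; NOT adequate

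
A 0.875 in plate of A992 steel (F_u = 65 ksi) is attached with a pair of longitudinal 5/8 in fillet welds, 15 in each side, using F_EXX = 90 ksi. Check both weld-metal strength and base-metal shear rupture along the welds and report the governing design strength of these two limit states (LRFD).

φR_n ≈ 537 kip (weld metal governs)

t_e = 0.707 × 0.625 = 0.4419 in; L = 30 in.
Weld metal: φR_n = 0.75 × 0.6 × 90 × 0.4419 × 30 = 536.9 kip.
Base metal (shear rupture): φR_n = 0.75 × 0.6 × 65 × 0.875 × 30 = 767.8 kip.
Governing: weld metal.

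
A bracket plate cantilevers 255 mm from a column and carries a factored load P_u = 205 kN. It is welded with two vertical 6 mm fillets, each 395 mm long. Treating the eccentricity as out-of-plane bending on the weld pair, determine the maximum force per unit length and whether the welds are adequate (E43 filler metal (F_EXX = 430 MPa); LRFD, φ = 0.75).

L_w = 2 × 395 = 790 mm; section modulus (unit throat) S = 2 × L²/6 = 52010 mm².
Direct shear f_v = P/L_w = 205×10³/790 = 259.5 N/mm.
Moment M = P × e = 205×10³ × 255 = 52275000 N·mm; bending f_b = M/S = 1005 N/mm.
f_max = √(f_v² + f_b²) = √(259.5² + 1005²) = 1038 N/mm.
φr_n = 0.75 × 0.6 × 430 × (0.707 × 6) = 820.8 N/mm → NOT adequate.

f_max ≈ 1040 N/mm; NOT adequate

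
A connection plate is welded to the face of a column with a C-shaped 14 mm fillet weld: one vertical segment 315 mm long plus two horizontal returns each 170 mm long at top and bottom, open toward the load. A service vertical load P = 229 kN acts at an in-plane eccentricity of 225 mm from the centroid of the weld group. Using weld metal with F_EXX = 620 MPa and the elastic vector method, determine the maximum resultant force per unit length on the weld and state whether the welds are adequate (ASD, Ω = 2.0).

Total weld length L_w = 655 mm. Treat welds as unit-width lines.
Centroid: x̄ = 2×170×85 / 655 = 44.12 mm from the vertical weld.
Polar moment about centroid: J = I_x + I_y = [315³/12 + 2×170×157.5²] + [315×44.12² + 2(170³/12 + 170×40.88²)] = 13040000 mm³.
Direct shear f_v = P/L_w = 229×10³ / 655 = 349.6 N/mm (vertical).
Torsion M = P·e = 229×10³ × 225 = 51525000 N·mm.
Critical point at (x, y) = (125.9, 157.5) from centroid. f_tx = M·y/J = 622.4 N/mm; f_ty = M·x/J = 497.4 N/mm.
Resultant f_max = √[f_tx² + (f_v + f_ty)²] = √[622.4² + (349.6 + 497.4)²] = 1051 N/mm.
Capacity per unit length: r_n/Ω = (1/2.0) × 0.6 × 620 × (0.707 × 14) = 1841 N/mm.
1051 ≤ 1841 → adequate.

f_max ≈ 1050 N/mm; adequate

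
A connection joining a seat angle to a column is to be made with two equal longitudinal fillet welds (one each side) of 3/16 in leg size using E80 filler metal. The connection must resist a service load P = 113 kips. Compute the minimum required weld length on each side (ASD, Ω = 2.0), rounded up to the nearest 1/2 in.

E80XX → F_EXX = 80 ksi.
Throat t_e = 0.707 × 0.1875 = 0.1326 in.
r_n/Ω = (0.6 × 80 × 0.1326) / 2.0 = 3.181 kip/in.
L_req = P / (r_n/Ω) = 113 / 3.181 = 35.52 in total.
Per side: 35.52 / 2 = 17.76 in.
Round up → use L = 18 in on each side.

L = 18 in on each side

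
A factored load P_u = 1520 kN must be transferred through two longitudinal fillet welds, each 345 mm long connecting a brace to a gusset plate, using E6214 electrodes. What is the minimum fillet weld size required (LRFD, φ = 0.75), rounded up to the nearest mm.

w = 12 mm

E62XX → F_EXX = 620 MPa.
Total weld length L = 690 mm.
Required throat t_e = P_u / (φ × 0.6 F_EXX × L) = 1520 / (0.75 × 0.6 × 620 × 690 × 10⁻³) = 7.896 mm.
Required leg w = t_e / 0.707 = 11.17 mm → use 12 mm.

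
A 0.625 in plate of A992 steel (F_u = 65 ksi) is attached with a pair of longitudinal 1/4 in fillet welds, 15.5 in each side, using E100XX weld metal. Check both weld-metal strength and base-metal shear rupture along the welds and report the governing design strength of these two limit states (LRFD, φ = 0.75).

E100XX → F_EXX = 100 ksi.
t_e = 0.707 × 0.25 = 0.1767 in; L = 31 in.
Weld metal: φR_n = 0.75 × 0.6 × 100 × 0.1767 × 31 = 246.6 kips.
Base metal (shear rupture): φR_n = 0.75 × 0.6 × 65 × 0.625 × 31 = 566.7 kips.
Governing: weld metal.

φR_n ≈ 247 kips (weld metal governs)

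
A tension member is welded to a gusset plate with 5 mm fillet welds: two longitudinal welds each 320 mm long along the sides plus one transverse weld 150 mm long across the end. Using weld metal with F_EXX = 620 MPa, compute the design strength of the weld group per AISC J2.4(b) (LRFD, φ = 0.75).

t_e = 0.707 × 5 = 3.535 mm.
R_nwl = 0.6 × 620 × 3.535 × 640 × 10⁻³ = 841.6 kN (longitudinal, 2 welds).
R_nwt = 0.6 × 620 × 3.535 × 150 × 10⁻³ = 197.3 kN (transverse, base value).
(i) R_nwl + R_nwt = 1039 kN; (ii) 0.85 R_nwl + 1.5 R_nwt = 1011 kN.
R_n = max = 1039 kN [governs: (i)]; φR_n = 779.1 kN.

φR_n ≈ 779 kN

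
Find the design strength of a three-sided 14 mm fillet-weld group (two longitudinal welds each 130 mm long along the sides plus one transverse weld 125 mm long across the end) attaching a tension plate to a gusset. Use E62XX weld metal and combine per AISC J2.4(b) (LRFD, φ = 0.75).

E62XX → F_EXX = 620 MPa.
t_e = 0.707 × 14 = 9.898 mm.
R_nwl = 0.6 × 620 × 9.898 × 260 × 10⁻³ = 957.3 kN (longitudinal, 2 welds).
R_nwt = 0.6 × 620 × 9.898 × 125 × 10⁻³ = 460.3 kN (transverse, base value).
(i) R_nwl + R_nwt = 1418 kN; (ii) 0.85 R_nwl + 1.5 R_nwt = 1504 kN.
R_n = max = 1504 kN [governs: (ii)]; φR_n = 1128 kN.

φR_n ≈ 1130 kN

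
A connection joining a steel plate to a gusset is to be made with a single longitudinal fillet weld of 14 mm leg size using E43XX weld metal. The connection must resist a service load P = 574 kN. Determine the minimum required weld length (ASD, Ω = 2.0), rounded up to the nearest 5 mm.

E43XX → F_EXX = 430 MPa.
Throat t_e = 0.707 × 14 = 9.898 mm.
r_n/Ω = (0.6 × 430 × 9.898) / 2.0 = 1277 N/mm = 1.277 kN/mm.
L_req = P / (r_n/Ω) = 574 / 1.277 = 449.5 mm total.
Round up → use L = 450 mm.

L = 450 mm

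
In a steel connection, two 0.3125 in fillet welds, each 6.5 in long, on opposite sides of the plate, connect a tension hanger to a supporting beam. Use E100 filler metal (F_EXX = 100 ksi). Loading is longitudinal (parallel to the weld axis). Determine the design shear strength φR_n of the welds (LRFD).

φR_n ≈ 129 kips

Effective throat t_e = 0.707 × 0.3125 = 0.2209 in.
Total length L = 13 in; A_we = 0.2209 × 13 = 2.872 in².
F_nw = 0.6 F_EXX = 0.6 × 100 = 60 ksi.
φR_n = 0.75 × 60 × 2.872 = 129.2 kips.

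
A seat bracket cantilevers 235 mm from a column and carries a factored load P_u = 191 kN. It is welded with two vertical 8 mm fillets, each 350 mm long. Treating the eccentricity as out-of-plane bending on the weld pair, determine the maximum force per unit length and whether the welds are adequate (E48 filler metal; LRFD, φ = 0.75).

f_max ≈ 1130 N/mm; adequate

E48XX → F_EXX = 480 MPa.
L_w = 2 × 350 = 700 mm; section modulus (unit throat) S = 2 × L²/6 = 40830 mm².
Direct shear f_v = P/L_w = 191×10³/700 = 272.9 N/mm.
Moment M = P × e = 191×10³ × 235 = 44885000 N·mm; bending f_b = M/S = 1099 N/mm.
f_max = √(f_v² + f_b²) = √(272.9² + 1099²) = 1133 N/mm.
φr_n = 0.75 × 0.6 × 480 × (0.707 × 8) = 1222 N/mm → adequate.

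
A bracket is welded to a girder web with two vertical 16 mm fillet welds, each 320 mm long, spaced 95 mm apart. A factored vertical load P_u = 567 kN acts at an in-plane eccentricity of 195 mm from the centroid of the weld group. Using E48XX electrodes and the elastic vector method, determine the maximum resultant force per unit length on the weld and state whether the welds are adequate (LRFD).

f_max ≈ 3050 N/mm; NOT adequate

E48XX → F_EXX = 480 MPa.
Total weld length L_w = 640 mm. Treat welds as unit-width lines.
Polar moment about centroid: J = 2[d³/12 + d(b/2)²] = 2[320³/12 + 320×47.5²] = 6905000 mm³.
Direct shear f_v = P/L_w = 567×10³ / 640 = 885.9 N/mm (vertical).
Torsion M = P·e = 567×10³ × 195 = 110560000 N·mm.
Critical point at (x, y) = (47.5, 160) from centroid. f_tx = M·y/J = 2562 N/mm; f_ty = M·x/J = 760.5 N/mm.
Resultant f_max = √[f_tx² + (f_v + f_ty)²] = √[2562² + (885.9 + 760.5)²] = 3045 N/mm.
Capacity per unit length: φr_n = 0.75 × 0.6 × 480 × (0.707 × 16) = 2443 N/mm.
3045 > 2443 → NOT adequate.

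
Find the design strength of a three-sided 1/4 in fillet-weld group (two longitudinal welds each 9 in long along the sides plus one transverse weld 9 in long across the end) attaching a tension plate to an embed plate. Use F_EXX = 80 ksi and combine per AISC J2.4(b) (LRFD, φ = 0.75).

t_e = 0.707 × 0.25 = 0.1767 in.
R_nwl = 0.6 × 80 × 0.1767 × 18 = 152.7 kips (longitudinal, 2 welds).
R_nwt = 0.6 × 80 × 0.1767 × 9 = 76.36 kips (transverse, base value).
(i) R_nwl + R_nwt = 229.1 kips; (ii) 0.85 R_nwl + 1.5 R_nwt = 244.3 kips.
R_n = max = 244.3 kips [governs: (ii)]; φR_n = 183.3 kips.

φR_n ≈ 183 kips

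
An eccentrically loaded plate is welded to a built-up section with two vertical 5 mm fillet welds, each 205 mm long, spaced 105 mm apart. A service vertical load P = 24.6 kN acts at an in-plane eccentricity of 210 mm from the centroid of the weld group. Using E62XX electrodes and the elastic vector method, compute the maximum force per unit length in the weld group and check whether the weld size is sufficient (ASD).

E62XX → F_EXX = 620 MPa.
Total weld length L_w = 410 mm. Treat welds as unit-width lines.
Polar moment about centroid: J = 2[d³/12 + d(b/2)²] = 2[205³/12 + 205×52.5²] = 2566000 mm³.
Direct shear f_v = P/L_w = 24.6×10³ / 410 = 60 N/mm (vertical).
Torsion M = P·e = 24.6×10³ × 210 = 5166000 N·mm.
Critical point at (x, y) = (52.5, 102.5) from centroid. f_tx = M·y/J = 206.4 N/mm; f_ty = M·x/J = 105.7 N/mm.
Resultant f_max = √[f_tx² + (f_v + f_ty)²] = √[206.4² + (60 + 105.7)²] = 264.7 N/mm.
Capacity per unit length: r_n/Ω = (1/2.0) × 0.6 × 620 × (0.707 × 5) = 657.5 N/mm.
264.7 ≤ 657.5 → adequate.

f_max ≈ 265 N/mm; adequate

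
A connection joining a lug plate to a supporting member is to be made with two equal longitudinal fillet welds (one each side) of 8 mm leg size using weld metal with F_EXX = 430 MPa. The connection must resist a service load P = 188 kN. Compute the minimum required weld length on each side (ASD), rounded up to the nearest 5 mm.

L = 130 mm on each side

Throat t_e = 0.707 × 8 = 5.656 mm.
r_n/Ω = (0.6 × 430 × 5.656) / 2.0 = 729.6 N/mm = 0.7296 kN/mm.
L_req = P / (r_n/Ω) = 188 / 0.7296 = 257.7 mm total.
Per side: 257.7 / 2 = 128.8 mm.
Round up → use L = 130 mm on each side.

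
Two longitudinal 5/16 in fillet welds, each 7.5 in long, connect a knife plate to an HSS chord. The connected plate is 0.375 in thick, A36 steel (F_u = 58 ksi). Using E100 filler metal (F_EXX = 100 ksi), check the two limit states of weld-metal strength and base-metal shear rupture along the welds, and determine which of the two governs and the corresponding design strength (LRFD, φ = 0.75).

φR_n ≈ 147 kips (base-metal shear rupture governs)

t_e = 0.707 × 0.3125 = 0.2209 in; L = 15 in.
Weld metal: φR_n = 0.75 × 0.6 × 100 × 0.2209 × 15 = 149.1 kips.
Base metal (shear rupture): φR_n = 0.75 × 0.6 × 58 × 0.375 × 15 = 146.8 kips.
Governing: base-metal shear rupture.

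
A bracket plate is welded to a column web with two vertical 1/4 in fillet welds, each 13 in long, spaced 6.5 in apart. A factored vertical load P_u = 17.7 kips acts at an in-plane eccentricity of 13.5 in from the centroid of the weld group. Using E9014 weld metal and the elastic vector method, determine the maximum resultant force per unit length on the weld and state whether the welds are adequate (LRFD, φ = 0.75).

E90XX → F_EXX = 90 ksi.
Total weld length L_w = 26 in. Treat welds as unit-width lines.
Polar moment about centroid: J = 2[d³/12 + d(b/2)²] = 2[13³/12 + 13×3.25²] = 640.8 in³.
Direct shear f_v = P/L_w = 17.7 / 26 = 0.6808 kip/in (vertical).
Torsion M = P·e = 17.7 × 13.5 = 238.95 kip·in.
Critical point at (x, y) = (3.25, 6.5) from centroid. f_tx = M·y/J = 2.424 kip/in; f_ty = M·x/J = 1.212 kip/in.
Resultant f_max = √[f_tx² + (f_v + f_ty)²] = √[2.424² + (0.6808 + 1.212)²] = 3.075 kip/in.
Capacity per unit length: φr_n = 0.75 × 0.6 × 90 × (0.707 × 0.25) = 7.158 kip/in.
3.075 ≤ 7.158 → adequate.

f_max ≈ 3.08 kip/in; adequate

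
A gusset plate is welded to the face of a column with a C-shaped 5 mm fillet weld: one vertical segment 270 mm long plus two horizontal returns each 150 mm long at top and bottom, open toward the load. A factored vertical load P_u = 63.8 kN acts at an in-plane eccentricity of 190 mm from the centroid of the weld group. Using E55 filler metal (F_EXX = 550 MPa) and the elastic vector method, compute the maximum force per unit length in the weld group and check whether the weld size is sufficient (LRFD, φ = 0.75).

Total weld length L_w = 570 mm. Treat welds as unit-width lines.
Centroid: x̄ = 2×150×75 / 570 = 39.47 mm from the vertical weld.
Polar moment about centroid: J = I_x + I_y = [270³/12 + 2×150×135²] + [270×39.47² + 2(150³/12 + 150×35.53²)] = 8470000 mm³.
Direct shear f_v = P/L_w = 63.8×10³ / 570 = 111.9 N/mm (vertical).
Torsion M = P·e = 63.8×10³ × 190 = 12122000 N·mm.
Critical point at (x, y) = (110.5, 135) from centroid. f_tx = M·y/J = 193.2 N/mm; f_ty = M·x/J = 158.2 N/mm.
Resultant f_max = √[f_tx² + (f_v + f_ty)²] = √[193.2² + (111.9 + 158.2)²] = 332.1 N/mm.
Capacity per unit length: φr_n = 0.75 × 0.6 × 550 × (0.707 × 5) = 874.9 N/mm.
332.1 ≤ 874.9 → adequate.

f_max ≈ 332 N/mm; adequate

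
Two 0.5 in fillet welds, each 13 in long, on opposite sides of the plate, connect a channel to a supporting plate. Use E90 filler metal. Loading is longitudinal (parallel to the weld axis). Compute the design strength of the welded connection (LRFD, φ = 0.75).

E90XX → F_EXX = 90 ksi.
Effective throat t_e = 0.707 × 0.5 = 0.3535 in.
Total length L = 26 in; A_we = 0.3535 × 26 = 9.191 in².
F_nw = 0.6 F_EXX = 0.6 × 90 = 54 ksi.
φR_n = 0.75 × 54 × 9.191 = 372.2 kip.

φR_n ≈ 372 kip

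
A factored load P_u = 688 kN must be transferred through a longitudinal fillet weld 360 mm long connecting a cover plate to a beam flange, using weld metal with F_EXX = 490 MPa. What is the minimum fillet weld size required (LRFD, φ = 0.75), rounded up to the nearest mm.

w = 13 mm

Total weld length L = 360 mm.
Required throat t_e = P_u / (φ × 0.6 F_EXX × L) = 688 / (0.75 × 0.6 × 490 × 360 × 10⁻³) = 8.667 mm.
Required leg w = t_e / 0.707 = 12.26 mm → use 13 mm.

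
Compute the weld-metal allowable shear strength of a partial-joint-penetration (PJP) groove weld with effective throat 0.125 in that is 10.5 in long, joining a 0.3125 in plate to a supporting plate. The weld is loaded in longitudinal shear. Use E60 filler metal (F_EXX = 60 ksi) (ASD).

R_n/Ω ≈ 23.6 kip

Effective throat (given) t_e = 0.125 in.
A_we = 0.125 × 10.5 = 1.312 in².
F_nw = 0.6 F_EXX = 36 ksi.
R_n/Ω = (36 × 1.312) / 2.0 = 23.62 kip.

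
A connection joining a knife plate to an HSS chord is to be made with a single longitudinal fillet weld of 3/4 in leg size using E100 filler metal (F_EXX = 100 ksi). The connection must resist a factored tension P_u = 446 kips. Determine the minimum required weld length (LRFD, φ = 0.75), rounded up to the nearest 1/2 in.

L = 19 in

Throat t_e = 0.707 × 0.75 = 0.5302 in.
φr_n = 0.75 × 0.6 × 100 × 0.5302 = 23.86 kips/in.
L_req = P_u / φr_n = 446 / 23.86 = 18.69 in total.
Round up → use L = 19 in.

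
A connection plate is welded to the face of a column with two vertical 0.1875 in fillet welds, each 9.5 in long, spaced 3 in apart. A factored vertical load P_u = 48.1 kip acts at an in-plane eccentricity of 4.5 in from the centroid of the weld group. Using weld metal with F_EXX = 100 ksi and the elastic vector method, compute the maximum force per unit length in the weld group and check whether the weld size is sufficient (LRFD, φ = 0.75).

f_max ≈ 7 kip/in; NOT adequate

Total weld length L_w = 19 in. Treat welds as unit-width lines.
Polar moment about centroid: J = 2[d³/12 + d(b/2)²] = 2[9.5³/12 + 9.5×1.5²] = 185.6 in³.
Direct shear f_v = P/L_w = 48.1 / 19 = 2.532 kip/in (vertical).
Torsion M = P·e = 48.1 × 4.5 = 216.45 kip·in.
Critical point at (x, y) = (1.5, 4.75) from centroid. f_tx = M·y/J = 5.538 kip/in; f_ty = M·x/J = 1.749 kip/in.
Resultant f_max = √[f_tx² + (f_v + f_ty)²] = √[5.538² + (2.532 + 1.749)²] = 7 kip/in.
Capacity per unit length: φr_n = 0.75 × 0.6 × 100 × (0.707 × 0.1875) = 5.965 kip/in.
7 > 5.965 → NOT adequate.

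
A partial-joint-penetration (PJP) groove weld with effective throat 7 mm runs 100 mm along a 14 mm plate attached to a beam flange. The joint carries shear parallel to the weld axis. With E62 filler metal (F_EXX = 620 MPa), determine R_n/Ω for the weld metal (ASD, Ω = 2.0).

R_n/Ω ≈ 130 kN

Effective throat (given) t_e = 7 mm.
A_we = 7 × 100 = 700 mm².
F_nw = 0.6 F_EXX = 372 MPa.
R_n/Ω = (372 × 700) / 2.0 × 10⁻³ = 130.2 kN.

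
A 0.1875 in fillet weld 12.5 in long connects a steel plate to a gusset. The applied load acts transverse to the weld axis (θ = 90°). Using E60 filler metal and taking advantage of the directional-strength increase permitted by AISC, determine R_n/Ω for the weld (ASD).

E60XX → F_EXX = 60 ksi.
t_e = 0.707 × 0.1875 = 0.1326 in; A_we = 0.1326 × 12.5 = 1.657 in².
Directional factor: 1.0 + 0.5 sin^1.5(90°) = 1.5.
F_nw = 0.6 × 60 × 1.5 = 54 ksi.
R_n/Ω = (54 × 1.657) / 2.0 = 44.74 kip.

R_n/Ω ≈ 44.7 kip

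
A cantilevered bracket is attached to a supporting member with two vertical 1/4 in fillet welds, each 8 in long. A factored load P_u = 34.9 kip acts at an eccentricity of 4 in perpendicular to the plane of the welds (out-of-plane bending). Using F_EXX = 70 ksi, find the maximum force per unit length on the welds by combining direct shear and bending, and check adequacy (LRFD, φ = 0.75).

f_max ≈ 6.9 kip/in; NOT adequate

L_w = 2 × 8 = 16 in; section modulus (unit throat) S = 2 × L²/6 = 21.33 in².
Direct shear f_v = P/L_w = 34.9/16 = 2.181 kip/in.
Moment M = P × e = 34.9 × 4 = 139.6 kip·in; bending f_b = M/S = 6.544 kip/in.
f_max = √(f_v² + f_b²) = √(2.181² + 6.544²) = 6.898 kip/in.
φr_n = 0.75 × 0.6 × 70 × (0.707 × 0.25) = 5.568 kip/in → NOT adequate.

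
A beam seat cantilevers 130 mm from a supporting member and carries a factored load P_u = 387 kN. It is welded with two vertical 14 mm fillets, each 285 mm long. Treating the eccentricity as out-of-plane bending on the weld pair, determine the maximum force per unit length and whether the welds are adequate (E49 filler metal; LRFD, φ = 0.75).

f_max ≈ 1980 N/mm; adequate

E49XX → F_EXX = 490 MPa.
L_w = 2 × 285 = 570 mm; section modulus (unit throat) S = 2 × L²/6 = 27080 mm².
Direct shear f_v = P/L_w = 387×10³/570 = 678.9 N/mm.
Moment M = P × e = 387×10³ × 130 = 50310000 N·mm; bending f_b = M/S = 1858 N/mm.
f_max = √(f_v² + f_b²) = √(678.9² + 1858²) = 1978 N/mm.
φr_n = 0.75 × 0.6 × 490 × (0.707 × 14) = 2183 N/mm → adequate.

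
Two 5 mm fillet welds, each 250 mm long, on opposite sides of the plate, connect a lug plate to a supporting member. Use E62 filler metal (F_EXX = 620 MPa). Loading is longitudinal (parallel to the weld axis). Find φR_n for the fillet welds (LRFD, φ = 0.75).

φR_n ≈ 493 kN

Effective throat t_e = 0.707 × 5 = 3.535 mm.
Total length L = 500 mm; A_we = 3.535 × 500 = 1767 mm².
F_nw = 0.6 F_EXX = 0.6 × 620 = 372 MPa.
φR_n = 0.75 × 372 × 1767 × 10⁻³ = 493.1 kN.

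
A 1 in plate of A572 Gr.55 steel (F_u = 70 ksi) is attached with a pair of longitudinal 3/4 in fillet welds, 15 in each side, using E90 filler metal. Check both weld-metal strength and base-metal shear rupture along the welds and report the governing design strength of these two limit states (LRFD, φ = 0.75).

E90XX → F_EXX = 90 ksi.
t_e = 0.707 × 0.75 = 0.5302 in; L = 30 in.
Weld metal: φR_n = 0.75 × 0.6 × 90 × 0.5302 × 30 = 644.3 kip.
Base metal (shear rupture): φR_n = 0.75 × 0.6 × 70 × 1 × 30 = 945 kip.
Governing: weld metal.

φR_n ≈ 644 kip (weld metal governs)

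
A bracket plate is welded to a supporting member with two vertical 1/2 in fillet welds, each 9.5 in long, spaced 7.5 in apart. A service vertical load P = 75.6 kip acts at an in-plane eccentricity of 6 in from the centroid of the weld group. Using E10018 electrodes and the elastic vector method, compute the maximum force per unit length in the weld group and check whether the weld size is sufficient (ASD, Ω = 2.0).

f_max ≈ 9.68 kip/in; adequate

E100XX → F_EXX = 100 ksi.
Total weld length L_w = 19 in. Treat welds as unit-width lines.
Polar moment about centroid: J = 2[d³/12 + d(b/2)²] = 2[9.5³/12 + 9.5×3.75²] = 410.1 in³.
Direct shear f_v = P/L_w = 75.6 / 19 = 3.979 kip/in (vertical).
Torsion M = P·e = 75.6 × 6 = 453.6 kip·in.
Critical point at (x, y) = (3.75, 4.75) from centroid. f_tx = M·y/J = 5.254 kip/in; f_ty = M·x/J = 4.148 kip/in.
Resultant f_max = √[f_tx² + (f_v + f_ty)²] = √[5.254² + (3.979 + 4.148)²] = 9.677 kip/in.
Capacity per unit length: r_n/Ω = (1/2.0) × 0.6 × 100 × (0.707 × 0.5) = 10.6 kip/in.
9.677 ≤ 10.6 → adequate.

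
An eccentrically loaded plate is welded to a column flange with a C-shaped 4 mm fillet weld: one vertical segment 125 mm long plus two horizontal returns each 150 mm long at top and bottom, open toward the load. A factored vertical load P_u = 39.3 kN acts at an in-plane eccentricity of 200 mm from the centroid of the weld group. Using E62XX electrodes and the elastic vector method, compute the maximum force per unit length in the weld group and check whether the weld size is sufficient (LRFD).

E62XX → F_EXX = 620 MPa.
Total weld length L_w = 425 mm. Treat welds as unit-width lines.
Centroid: x̄ = 2×150×75 / 425 = 52.94 mm from the vertical weld.
Polar moment about centroid: J = I_x + I_y = [125³/12 + 2×150×62.5²] + [125×52.94² + 2(150³/12 + 150×22.06²)] = 2393000 mm³.
Direct shear f_v = P/L_w = 39.3×10³ / 425 = 92.47 N/mm (vertical).
Torsion M = P·e = 39.3×10³ × 200 = 7860000 N·mm.
Critical point at (x, y) = (97.06, 62.5) from centroid. f_tx = M·y/J = 205.2 N/mm; f_ty = M·x/J = 318.7 N/mm.
Resultant f_max = √[f_tx² + (f_v + f_ty)²] = √[205.2² + (92.47 + 318.7)²] = 459.6 N/mm.
Capacity per unit length: φr_n = 0.75 × 0.6 × 620 × (0.707 × 4) = 789 N/mm.
459.6 ≤ 789 → adequate.

f_max ≈ 460 N/mm; adequate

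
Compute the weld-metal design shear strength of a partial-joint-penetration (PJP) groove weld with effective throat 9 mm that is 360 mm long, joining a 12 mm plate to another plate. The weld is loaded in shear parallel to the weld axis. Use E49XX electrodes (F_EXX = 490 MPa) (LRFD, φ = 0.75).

φR_n ≈ 714 kN

Effective throat (given) t_e = 9 mm.
A_we = 9 × 360 = 3240 mm².
F_nw = 0.6 F_EXX = 294 MPa.
φR_n = 0.75 × 294 × 3240 × 10⁻³ = 714.4 kN.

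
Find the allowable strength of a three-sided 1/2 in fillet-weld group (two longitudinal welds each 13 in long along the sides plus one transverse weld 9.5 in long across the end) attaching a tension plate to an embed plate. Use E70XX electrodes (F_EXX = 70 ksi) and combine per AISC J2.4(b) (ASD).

R_n/Ω ≈ 270 kip

t_e = 0.707 × 0.5 = 0.3535 in.
R_nwl = 0.6 × 70 × 0.3535 × 26 = 386 kip (longitudinal, 2 welds).
R_nwt = 0.6 × 70 × 0.3535 × 9.5 = 141 kip (transverse, base value).
(i) R_nwl + R_nwt = 527.1 kip; (ii) 0.85 R_nwl + 1.5 R_nwt = 539.7 kip.
R_n = max = 539.7 kip [governs: (ii)]; R_n/Ω = 269.8 kip.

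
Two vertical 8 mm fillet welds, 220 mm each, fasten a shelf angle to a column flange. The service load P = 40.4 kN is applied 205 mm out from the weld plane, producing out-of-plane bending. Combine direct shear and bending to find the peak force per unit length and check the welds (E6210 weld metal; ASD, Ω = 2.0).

E62XX → F_EXX = 620 MPa.
L_w = 2 × 220 = 440 mm; section modulus (unit throat) S = 2 × L²/6 = 16130 mm².
Direct shear f_v = P/L_w = 40.4×10³/440 = 91.82 N/mm.
Moment M = P × e = 40.4×10³ × 205 = 8282000 N·mm; bending f_b = M/S = 513.3 N/mm.
f_max = √(f_v² + f_b²) = √(91.82² + 513.3²) = 521.5 N/mm.
r_n/Ω = (1/2.0) × 0.6 × 620 × (0.707 × 8) = 1052 N/mm → adequate.

f_max ≈ 521 N/mm; adequate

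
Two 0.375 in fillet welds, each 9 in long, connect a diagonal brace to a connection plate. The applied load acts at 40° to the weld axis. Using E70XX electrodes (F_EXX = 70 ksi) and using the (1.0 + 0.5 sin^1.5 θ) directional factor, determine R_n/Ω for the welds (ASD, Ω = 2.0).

t_e = 0.707 × 0.375 = 0.2651 in; A_we = 0.2651 × 18 = 4.772 in².
Directional factor: 1.0 + 0.5 sin^1.5(40°) = 1.258.
F_nw = 0.6 × 70 × 1.258 = 52.82 ksi.
R_n/Ω = (52.82 × 4.772) / 2.0 = 126 kips.

R_n/Ω ≈ 126 kips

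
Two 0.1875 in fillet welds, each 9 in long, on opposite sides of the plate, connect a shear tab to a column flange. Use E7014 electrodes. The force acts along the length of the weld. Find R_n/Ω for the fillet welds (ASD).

R_n/Ω ≈ 50.1 kip

E70XX → F_EXX = 70 ksi.
Effective throat t_e = 0.707 × 0.1875 = 0.1326 in.
Total length L = 18 in; A_we = 0.1326 × 18 = 2.386 in².
F_nw = 0.6 F_EXX = 0.6 × 70 = 42 ksi.
R_n = 42 × 2.386 = 100.2 kip; R_n/Ω = 100.2/2.0 = 50.11 kip.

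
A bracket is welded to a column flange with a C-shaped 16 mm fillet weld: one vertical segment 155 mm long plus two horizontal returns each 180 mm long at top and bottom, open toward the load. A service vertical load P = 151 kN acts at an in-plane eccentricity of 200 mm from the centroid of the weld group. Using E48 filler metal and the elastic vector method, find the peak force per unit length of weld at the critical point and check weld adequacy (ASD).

f_max ≈ 1240 N/mm; adequate

E48XX → F_EXX = 480 MPa.
Total weld length L_w = 515 mm. Treat welds as unit-width lines.
Centroid: x̄ = 2×180×90 / 515 = 62.91 mm from the vertical weld.
Polar moment about centroid: J = I_x + I_y = [155³/12 + 2×180×77.5²] + [155×62.91² + 2(180³/12 + 180×27.09²)] = 4322000 mm³.
Direct shear f_v = P/L_w = 151×10³ / 515 = 293.2 N/mm (vertical).
Torsion M = P·e = 151×10³ × 200 = 30200000 N·mm.
Critical point at (x, y) = (117.1, 77.5) from centroid. f_tx = M·y/J = 541.5 N/mm; f_ty = M·x/J = 818.1 N/mm.
Resultant f_max = √[f_tx² + (f_v + f_ty)²] = √[541.5² + (293.2 + 818.1)²] = 1236 N/mm.
Capacity per unit length: r_n/Ω = (1/2.0) × 0.6 × 480 × (0.707 × 16) = 1629 N/mm.
1236 ≤ 1629 → adequate.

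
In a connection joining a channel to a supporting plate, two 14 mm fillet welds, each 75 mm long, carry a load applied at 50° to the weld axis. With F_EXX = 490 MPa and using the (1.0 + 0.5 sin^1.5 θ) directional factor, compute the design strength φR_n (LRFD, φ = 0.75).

t_e = 0.707 × 14 = 9.898 mm; A_we = 9.898 × 150 = 1485 mm².
Directional factor: 1.0 + 0.5 sin^1.5(50°) = 1.335.
F_nw = 0.6 × 490 × 1.335 = 392.6 MPa.
φR_n = 0.75 × 392.6 × 1485 × 10⁻³ = 437.1 kN.

φR_n ≈ 437 kN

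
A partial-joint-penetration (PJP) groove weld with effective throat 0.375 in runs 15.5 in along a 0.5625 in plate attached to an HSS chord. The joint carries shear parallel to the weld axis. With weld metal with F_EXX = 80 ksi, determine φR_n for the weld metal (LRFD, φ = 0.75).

Effective throat (given) t_e = 0.375 in.
A_we = 0.375 × 15.5 = 5.812 in².
F_nw = 0.6 F_EXX = 48 ksi.
φR_n = 0.75 × 48 × 5.812 = 209.2 kip.

φR_n ≈ 209 kip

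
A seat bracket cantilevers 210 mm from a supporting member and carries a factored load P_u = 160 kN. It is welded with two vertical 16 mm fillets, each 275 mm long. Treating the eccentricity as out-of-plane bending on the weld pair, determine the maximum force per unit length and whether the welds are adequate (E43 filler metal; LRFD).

f_max ≈ 1360 N/mm; adequate

E43XX → F_EXX = 430 MPa.
L_w = 2 × 275 = 550 mm; section modulus (unit throat) S = 2 × L²/6 = 25210 mm².
Direct shear f_v = P/L_w = 160×10³/550 = 290.9 N/mm.
Moment M = P × e = 160×10³ × 210 = 33600000 N·mm; bending f_b = M/S = 1333 N/mm.
f_max = √(f_v² + f_b²) = √(290.9² + 1333²) = 1364 N/mm.
φr_n = 0.75 × 0.6 × 430 × (0.707 × 16) = 2189 N/mm → adequate.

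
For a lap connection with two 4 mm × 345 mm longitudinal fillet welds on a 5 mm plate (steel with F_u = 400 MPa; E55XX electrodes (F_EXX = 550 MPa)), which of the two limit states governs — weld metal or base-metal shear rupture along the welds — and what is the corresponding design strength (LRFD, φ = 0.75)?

t_e = 0.707 × 4 = 2.828 mm; L = 690 mm.
Weld metal: φR_n = 0.75 × 0.6 × 550 × 2.828 × 690 × 10⁻³ = 483 kN.
Base metal (shear rupture): φR_n = 0.75 × 0.6 × 400 × 5 × 690 × 10⁻³ = 621 kN.
Governing: weld metal.

φR_n ≈ 483 kN (weld metal governs)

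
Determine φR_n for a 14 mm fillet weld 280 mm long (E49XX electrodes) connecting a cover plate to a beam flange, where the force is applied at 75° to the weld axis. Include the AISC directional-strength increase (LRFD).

φR_n ≈ 901 kN

E49XX → F_EXX = 490 MPa.
t_e = 0.707 × 14 = 9.898 mm; A_we = 9.898 × 280 = 2771 mm².
Directional factor: 1.0 + 0.5 sin^1.5(75°) = 1.475.
F_nw = 0.6 × 490 × 1.475 = 433.6 MPa.
φR_n = 0.75 × 433.6 × 2771 × 10⁻³ = 901.2 kN.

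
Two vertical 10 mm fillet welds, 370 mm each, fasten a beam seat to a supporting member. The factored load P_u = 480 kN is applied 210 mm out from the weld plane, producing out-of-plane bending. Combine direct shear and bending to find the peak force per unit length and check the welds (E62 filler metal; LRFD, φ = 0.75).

f_max ≈ 2300 N/mm; NOT adequate

E62XX → F_EXX = 620 MPa.
L_w = 2 × 370 = 740 mm; section modulus (unit throat) S = 2 × L²/6 = 45630 mm².
Direct shear f_v = P/L_w = 480×10³/740 = 648.6 N/mm.
Moment M = P × e = 480×10³ × 210 = 100800000 N·mm; bending f_b = M/S = 2209 N/mm.
f_max = √(f_v² + f_b²) = √(648.6² + 2209²) = 2302 N/mm.
φr_n = 0.75 × 0.6 × 620 × (0.707 × 10) = 1973 N/mm → NOT adequate.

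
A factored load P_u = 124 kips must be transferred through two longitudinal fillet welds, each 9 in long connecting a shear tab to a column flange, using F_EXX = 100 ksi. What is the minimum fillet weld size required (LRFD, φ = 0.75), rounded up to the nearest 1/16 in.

w = 1/4 in

Total weld length L = 18 in.
Required throat t_e = P_u / (φ × 0.6 F_EXX × L) = 124 / (0.75 × 0.6 × 100 × 18) = 0.1531 in.
Required leg w = t_e / 0.707 = 0.2165 in → use 1/4 in.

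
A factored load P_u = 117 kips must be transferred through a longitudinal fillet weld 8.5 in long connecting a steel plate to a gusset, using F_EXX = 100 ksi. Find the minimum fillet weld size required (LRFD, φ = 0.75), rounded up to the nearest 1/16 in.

Total weld length L = 8.5 in.
Required throat t_e = P_u / (φ × 0.6 F_EXX × L) = 117 / (0.75 × 0.6 × 100 × 8.5) = 0.3059 in.
Required leg w = t_e / 0.707 = 0.4326 in → use 7/16 in.

w = 7/16 in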